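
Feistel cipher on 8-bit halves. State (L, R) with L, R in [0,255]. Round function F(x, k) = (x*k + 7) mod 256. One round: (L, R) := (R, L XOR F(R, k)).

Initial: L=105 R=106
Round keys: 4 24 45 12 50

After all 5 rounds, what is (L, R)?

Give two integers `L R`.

Answer: 178 141

Derivation:
Round 1 (k=4): L=106 R=198
Round 2 (k=24): L=198 R=253
Round 3 (k=45): L=253 R=70
Round 4 (k=12): L=70 R=178
Round 5 (k=50): L=178 R=141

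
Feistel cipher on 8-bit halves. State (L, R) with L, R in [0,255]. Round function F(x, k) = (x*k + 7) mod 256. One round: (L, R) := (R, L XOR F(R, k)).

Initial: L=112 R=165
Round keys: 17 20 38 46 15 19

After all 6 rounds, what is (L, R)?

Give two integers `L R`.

Round 1 (k=17): L=165 R=140
Round 2 (k=20): L=140 R=82
Round 3 (k=38): L=82 R=191
Round 4 (k=46): L=191 R=11
Round 5 (k=15): L=11 R=19
Round 6 (k=19): L=19 R=123

Answer: 19 123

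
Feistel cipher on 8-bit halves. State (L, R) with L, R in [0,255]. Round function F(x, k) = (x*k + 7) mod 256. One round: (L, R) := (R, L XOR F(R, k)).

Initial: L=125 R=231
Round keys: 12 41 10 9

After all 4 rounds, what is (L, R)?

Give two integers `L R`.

Answer: 109 166

Derivation:
Round 1 (k=12): L=231 R=166
Round 2 (k=41): L=166 R=122
Round 3 (k=10): L=122 R=109
Round 4 (k=9): L=109 R=166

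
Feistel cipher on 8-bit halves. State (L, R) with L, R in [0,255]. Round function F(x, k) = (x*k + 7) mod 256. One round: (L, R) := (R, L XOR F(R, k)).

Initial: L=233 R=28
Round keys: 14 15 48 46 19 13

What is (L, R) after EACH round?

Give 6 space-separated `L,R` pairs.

Round 1 (k=14): L=28 R=102
Round 2 (k=15): L=102 R=29
Round 3 (k=48): L=29 R=17
Round 4 (k=46): L=17 R=8
Round 5 (k=19): L=8 R=142
Round 6 (k=13): L=142 R=53

Answer: 28,102 102,29 29,17 17,8 8,142 142,53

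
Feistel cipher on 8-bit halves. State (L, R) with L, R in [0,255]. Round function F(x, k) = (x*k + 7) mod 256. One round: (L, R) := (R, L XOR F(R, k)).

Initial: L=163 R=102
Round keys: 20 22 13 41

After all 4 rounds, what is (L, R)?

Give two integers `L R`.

Answer: 160 46

Derivation:
Round 1 (k=20): L=102 R=92
Round 2 (k=22): L=92 R=137
Round 3 (k=13): L=137 R=160
Round 4 (k=41): L=160 R=46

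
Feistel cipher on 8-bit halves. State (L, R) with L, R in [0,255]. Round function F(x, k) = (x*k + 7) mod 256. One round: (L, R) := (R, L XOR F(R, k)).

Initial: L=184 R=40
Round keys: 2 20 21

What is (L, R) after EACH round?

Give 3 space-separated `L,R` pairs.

Answer: 40,239 239,155 155,81

Derivation:
Round 1 (k=2): L=40 R=239
Round 2 (k=20): L=239 R=155
Round 3 (k=21): L=155 R=81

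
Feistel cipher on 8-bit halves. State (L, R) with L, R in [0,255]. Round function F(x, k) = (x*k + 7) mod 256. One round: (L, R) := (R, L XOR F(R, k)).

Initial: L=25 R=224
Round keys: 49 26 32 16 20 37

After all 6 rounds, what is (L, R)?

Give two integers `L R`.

Answer: 78 233

Derivation:
Round 1 (k=49): L=224 R=254
Round 2 (k=26): L=254 R=51
Round 3 (k=32): L=51 R=153
Round 4 (k=16): L=153 R=164
Round 5 (k=20): L=164 R=78
Round 6 (k=37): L=78 R=233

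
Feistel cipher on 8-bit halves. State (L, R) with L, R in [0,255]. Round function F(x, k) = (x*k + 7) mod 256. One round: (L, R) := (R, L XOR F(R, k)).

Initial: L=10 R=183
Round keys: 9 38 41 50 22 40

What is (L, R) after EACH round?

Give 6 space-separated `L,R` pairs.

Round 1 (k=9): L=183 R=124
Round 2 (k=38): L=124 R=216
Round 3 (k=41): L=216 R=227
Round 4 (k=50): L=227 R=133
Round 5 (k=22): L=133 R=150
Round 6 (k=40): L=150 R=242

Answer: 183,124 124,216 216,227 227,133 133,150 150,242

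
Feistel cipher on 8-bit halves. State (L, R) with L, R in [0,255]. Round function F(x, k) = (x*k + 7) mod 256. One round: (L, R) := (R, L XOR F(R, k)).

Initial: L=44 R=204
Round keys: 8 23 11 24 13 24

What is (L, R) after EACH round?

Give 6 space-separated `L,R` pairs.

Round 1 (k=8): L=204 R=75
Round 2 (k=23): L=75 R=8
Round 3 (k=11): L=8 R=20
Round 4 (k=24): L=20 R=239
Round 5 (k=13): L=239 R=62
Round 6 (k=24): L=62 R=56

Answer: 204,75 75,8 8,20 20,239 239,62 62,56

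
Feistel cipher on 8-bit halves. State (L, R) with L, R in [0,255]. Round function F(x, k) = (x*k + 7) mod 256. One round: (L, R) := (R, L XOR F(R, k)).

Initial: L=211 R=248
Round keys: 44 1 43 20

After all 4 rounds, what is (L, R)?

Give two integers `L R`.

Answer: 124 52

Derivation:
Round 1 (k=44): L=248 R=116
Round 2 (k=1): L=116 R=131
Round 3 (k=43): L=131 R=124
Round 4 (k=20): L=124 R=52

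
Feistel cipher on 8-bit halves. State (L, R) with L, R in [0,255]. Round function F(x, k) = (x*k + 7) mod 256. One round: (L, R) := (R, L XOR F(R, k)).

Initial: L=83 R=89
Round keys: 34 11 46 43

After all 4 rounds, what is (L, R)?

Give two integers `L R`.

Round 1 (k=34): L=89 R=138
Round 2 (k=11): L=138 R=172
Round 3 (k=46): L=172 R=101
Round 4 (k=43): L=101 R=82

Answer: 101 82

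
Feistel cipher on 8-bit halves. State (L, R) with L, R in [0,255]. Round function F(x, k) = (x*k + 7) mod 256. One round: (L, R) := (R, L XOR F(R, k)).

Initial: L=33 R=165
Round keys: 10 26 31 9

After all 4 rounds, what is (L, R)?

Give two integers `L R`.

Answer: 173 78

Derivation:
Round 1 (k=10): L=165 R=88
Round 2 (k=26): L=88 R=82
Round 3 (k=31): L=82 R=173
Round 4 (k=9): L=173 R=78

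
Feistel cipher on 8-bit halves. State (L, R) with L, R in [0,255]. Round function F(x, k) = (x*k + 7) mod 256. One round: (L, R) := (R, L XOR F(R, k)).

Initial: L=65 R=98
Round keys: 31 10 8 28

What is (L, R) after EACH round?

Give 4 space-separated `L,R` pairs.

Round 1 (k=31): L=98 R=164
Round 2 (k=10): L=164 R=13
Round 3 (k=8): L=13 R=203
Round 4 (k=28): L=203 R=54

Answer: 98,164 164,13 13,203 203,54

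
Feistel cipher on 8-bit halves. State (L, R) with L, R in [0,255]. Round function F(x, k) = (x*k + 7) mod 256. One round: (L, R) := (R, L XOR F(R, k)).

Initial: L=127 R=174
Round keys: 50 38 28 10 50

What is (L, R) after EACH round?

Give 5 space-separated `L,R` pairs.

Round 1 (k=50): L=174 R=124
Round 2 (k=38): L=124 R=193
Round 3 (k=28): L=193 R=95
Round 4 (k=10): L=95 R=124
Round 5 (k=50): L=124 R=96

Answer: 174,124 124,193 193,95 95,124 124,96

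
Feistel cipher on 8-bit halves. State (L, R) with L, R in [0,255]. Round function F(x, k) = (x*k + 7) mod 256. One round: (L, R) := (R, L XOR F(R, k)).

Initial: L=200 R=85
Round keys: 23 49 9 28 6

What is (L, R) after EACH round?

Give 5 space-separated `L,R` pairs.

Round 1 (k=23): L=85 R=98
Round 2 (k=49): L=98 R=156
Round 3 (k=9): L=156 R=225
Round 4 (k=28): L=225 R=63
Round 5 (k=6): L=63 R=96

Answer: 85,98 98,156 156,225 225,63 63,96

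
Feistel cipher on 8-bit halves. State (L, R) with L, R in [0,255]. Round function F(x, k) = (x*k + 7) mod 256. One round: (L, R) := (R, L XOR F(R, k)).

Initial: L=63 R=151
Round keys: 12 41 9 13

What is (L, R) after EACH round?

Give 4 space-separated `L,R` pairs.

Round 1 (k=12): L=151 R=36
Round 2 (k=41): L=36 R=92
Round 3 (k=9): L=92 R=103
Round 4 (k=13): L=103 R=30

Answer: 151,36 36,92 92,103 103,30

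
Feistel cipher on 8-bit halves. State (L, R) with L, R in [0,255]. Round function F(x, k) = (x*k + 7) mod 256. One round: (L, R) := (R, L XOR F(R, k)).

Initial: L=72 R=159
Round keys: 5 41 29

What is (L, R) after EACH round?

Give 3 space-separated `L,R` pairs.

Answer: 159,106 106,158 158,135

Derivation:
Round 1 (k=5): L=159 R=106
Round 2 (k=41): L=106 R=158
Round 3 (k=29): L=158 R=135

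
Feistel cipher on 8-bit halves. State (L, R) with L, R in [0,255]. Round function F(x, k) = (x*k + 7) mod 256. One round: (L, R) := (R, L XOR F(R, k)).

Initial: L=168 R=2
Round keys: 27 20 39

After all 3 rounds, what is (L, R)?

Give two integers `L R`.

Answer: 169 83

Derivation:
Round 1 (k=27): L=2 R=149
Round 2 (k=20): L=149 R=169
Round 3 (k=39): L=169 R=83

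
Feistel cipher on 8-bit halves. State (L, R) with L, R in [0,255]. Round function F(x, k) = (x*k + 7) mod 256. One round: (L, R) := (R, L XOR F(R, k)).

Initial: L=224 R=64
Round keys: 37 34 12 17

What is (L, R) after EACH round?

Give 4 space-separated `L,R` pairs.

Round 1 (k=37): L=64 R=167
Round 2 (k=34): L=167 R=117
Round 3 (k=12): L=117 R=36
Round 4 (k=17): L=36 R=30

Answer: 64,167 167,117 117,36 36,30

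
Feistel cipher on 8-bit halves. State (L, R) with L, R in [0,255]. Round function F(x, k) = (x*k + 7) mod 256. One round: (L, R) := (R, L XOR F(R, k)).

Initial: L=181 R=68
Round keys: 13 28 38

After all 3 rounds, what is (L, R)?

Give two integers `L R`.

Answer: 203 231

Derivation:
Round 1 (k=13): L=68 R=206
Round 2 (k=28): L=206 R=203
Round 3 (k=38): L=203 R=231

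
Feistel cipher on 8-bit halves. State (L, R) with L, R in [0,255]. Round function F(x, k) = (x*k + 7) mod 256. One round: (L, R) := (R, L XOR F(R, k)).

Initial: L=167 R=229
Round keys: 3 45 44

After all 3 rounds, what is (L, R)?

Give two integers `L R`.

Answer: 225 162

Derivation:
Round 1 (k=3): L=229 R=17
Round 2 (k=45): L=17 R=225
Round 3 (k=44): L=225 R=162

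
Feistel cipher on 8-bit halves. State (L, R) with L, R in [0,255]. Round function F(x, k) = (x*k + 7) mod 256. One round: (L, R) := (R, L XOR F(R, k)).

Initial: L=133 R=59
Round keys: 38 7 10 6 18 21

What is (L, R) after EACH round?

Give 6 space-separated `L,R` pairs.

Answer: 59,76 76,32 32,11 11,105 105,98 98,120

Derivation:
Round 1 (k=38): L=59 R=76
Round 2 (k=7): L=76 R=32
Round 3 (k=10): L=32 R=11
Round 4 (k=6): L=11 R=105
Round 5 (k=18): L=105 R=98
Round 6 (k=21): L=98 R=120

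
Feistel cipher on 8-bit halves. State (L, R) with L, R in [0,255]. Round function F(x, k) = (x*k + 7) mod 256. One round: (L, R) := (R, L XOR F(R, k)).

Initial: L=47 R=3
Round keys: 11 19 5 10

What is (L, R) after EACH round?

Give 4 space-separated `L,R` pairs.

Answer: 3,7 7,143 143,213 213,214

Derivation:
Round 1 (k=11): L=3 R=7
Round 2 (k=19): L=7 R=143
Round 3 (k=5): L=143 R=213
Round 4 (k=10): L=213 R=214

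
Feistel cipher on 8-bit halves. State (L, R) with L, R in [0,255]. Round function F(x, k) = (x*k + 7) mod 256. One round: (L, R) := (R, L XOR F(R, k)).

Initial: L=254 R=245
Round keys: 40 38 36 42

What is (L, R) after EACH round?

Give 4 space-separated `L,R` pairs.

Answer: 245,177 177,184 184,86 86,155

Derivation:
Round 1 (k=40): L=245 R=177
Round 2 (k=38): L=177 R=184
Round 3 (k=36): L=184 R=86
Round 4 (k=42): L=86 R=155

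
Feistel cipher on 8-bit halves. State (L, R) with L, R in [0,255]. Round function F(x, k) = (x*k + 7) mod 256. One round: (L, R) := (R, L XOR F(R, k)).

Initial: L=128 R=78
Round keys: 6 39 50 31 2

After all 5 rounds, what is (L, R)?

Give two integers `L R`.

Answer: 13 65

Derivation:
Round 1 (k=6): L=78 R=91
Round 2 (k=39): L=91 R=170
Round 3 (k=50): L=170 R=96
Round 4 (k=31): L=96 R=13
Round 5 (k=2): L=13 R=65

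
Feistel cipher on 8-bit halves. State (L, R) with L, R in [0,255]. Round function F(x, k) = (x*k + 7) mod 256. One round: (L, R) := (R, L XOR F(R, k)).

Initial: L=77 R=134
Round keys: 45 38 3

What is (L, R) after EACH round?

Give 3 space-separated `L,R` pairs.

Answer: 134,216 216,145 145,98

Derivation:
Round 1 (k=45): L=134 R=216
Round 2 (k=38): L=216 R=145
Round 3 (k=3): L=145 R=98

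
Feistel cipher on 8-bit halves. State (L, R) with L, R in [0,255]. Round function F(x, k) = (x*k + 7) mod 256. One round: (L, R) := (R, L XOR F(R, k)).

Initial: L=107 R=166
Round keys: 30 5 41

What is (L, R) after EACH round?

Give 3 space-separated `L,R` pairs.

Answer: 166,16 16,241 241,176

Derivation:
Round 1 (k=30): L=166 R=16
Round 2 (k=5): L=16 R=241
Round 3 (k=41): L=241 R=176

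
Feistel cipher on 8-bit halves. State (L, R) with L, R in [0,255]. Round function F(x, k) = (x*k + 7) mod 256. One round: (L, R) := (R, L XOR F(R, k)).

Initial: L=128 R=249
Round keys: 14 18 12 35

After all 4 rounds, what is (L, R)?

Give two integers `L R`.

Round 1 (k=14): L=249 R=37
Round 2 (k=18): L=37 R=88
Round 3 (k=12): L=88 R=2
Round 4 (k=35): L=2 R=21

Answer: 2 21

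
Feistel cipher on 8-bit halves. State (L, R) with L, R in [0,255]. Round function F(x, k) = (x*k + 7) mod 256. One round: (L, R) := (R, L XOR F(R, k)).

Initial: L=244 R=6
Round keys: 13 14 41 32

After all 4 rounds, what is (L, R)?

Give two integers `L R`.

Round 1 (k=13): L=6 R=161
Round 2 (k=14): L=161 R=211
Round 3 (k=41): L=211 R=115
Round 4 (k=32): L=115 R=180

Answer: 115 180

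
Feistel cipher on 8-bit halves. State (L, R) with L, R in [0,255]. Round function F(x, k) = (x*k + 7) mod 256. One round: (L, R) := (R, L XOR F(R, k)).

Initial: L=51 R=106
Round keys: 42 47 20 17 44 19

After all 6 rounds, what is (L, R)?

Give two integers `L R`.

Round 1 (k=42): L=106 R=88
Round 2 (k=47): L=88 R=69
Round 3 (k=20): L=69 R=51
Round 4 (k=17): L=51 R=47
Round 5 (k=44): L=47 R=40
Round 6 (k=19): L=40 R=208

Answer: 40 208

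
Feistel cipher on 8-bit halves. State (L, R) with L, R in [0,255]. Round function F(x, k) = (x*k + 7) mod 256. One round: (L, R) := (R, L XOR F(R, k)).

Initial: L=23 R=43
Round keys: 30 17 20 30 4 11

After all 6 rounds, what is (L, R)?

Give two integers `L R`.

Round 1 (k=30): L=43 R=6
Round 2 (k=17): L=6 R=70
Round 3 (k=20): L=70 R=121
Round 4 (k=30): L=121 R=115
Round 5 (k=4): L=115 R=170
Round 6 (k=11): L=170 R=38

Answer: 170 38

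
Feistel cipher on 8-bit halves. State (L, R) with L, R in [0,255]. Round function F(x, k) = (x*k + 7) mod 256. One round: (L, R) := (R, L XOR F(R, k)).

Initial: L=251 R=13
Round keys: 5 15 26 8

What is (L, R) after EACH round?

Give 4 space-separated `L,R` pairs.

Round 1 (k=5): L=13 R=179
Round 2 (k=15): L=179 R=137
Round 3 (k=26): L=137 R=66
Round 4 (k=8): L=66 R=158

Answer: 13,179 179,137 137,66 66,158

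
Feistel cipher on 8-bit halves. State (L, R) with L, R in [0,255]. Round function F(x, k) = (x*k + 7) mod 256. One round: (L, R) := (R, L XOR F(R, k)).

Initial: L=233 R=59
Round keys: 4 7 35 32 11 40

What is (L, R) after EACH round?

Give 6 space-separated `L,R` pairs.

Answer: 59,26 26,134 134,67 67,225 225,241 241,78

Derivation:
Round 1 (k=4): L=59 R=26
Round 2 (k=7): L=26 R=134
Round 3 (k=35): L=134 R=67
Round 4 (k=32): L=67 R=225
Round 5 (k=11): L=225 R=241
Round 6 (k=40): L=241 R=78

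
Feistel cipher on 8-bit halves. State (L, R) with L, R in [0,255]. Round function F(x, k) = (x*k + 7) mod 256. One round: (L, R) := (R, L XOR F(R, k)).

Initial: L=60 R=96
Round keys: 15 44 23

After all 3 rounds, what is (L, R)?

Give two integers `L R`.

Answer: 203 223

Derivation:
Round 1 (k=15): L=96 R=155
Round 2 (k=44): L=155 R=203
Round 3 (k=23): L=203 R=223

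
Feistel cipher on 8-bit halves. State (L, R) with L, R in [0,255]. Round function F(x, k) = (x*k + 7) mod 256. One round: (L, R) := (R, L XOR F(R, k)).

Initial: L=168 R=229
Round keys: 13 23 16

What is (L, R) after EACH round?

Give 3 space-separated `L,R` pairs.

Round 1 (k=13): L=229 R=0
Round 2 (k=23): L=0 R=226
Round 3 (k=16): L=226 R=39

Answer: 229,0 0,226 226,39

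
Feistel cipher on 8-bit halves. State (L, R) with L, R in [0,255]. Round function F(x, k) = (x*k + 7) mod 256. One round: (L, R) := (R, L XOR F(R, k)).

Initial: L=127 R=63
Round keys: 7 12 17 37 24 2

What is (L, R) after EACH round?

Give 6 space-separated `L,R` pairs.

Answer: 63,191 191,196 196,180 180,207 207,219 219,114

Derivation:
Round 1 (k=7): L=63 R=191
Round 2 (k=12): L=191 R=196
Round 3 (k=17): L=196 R=180
Round 4 (k=37): L=180 R=207
Round 5 (k=24): L=207 R=219
Round 6 (k=2): L=219 R=114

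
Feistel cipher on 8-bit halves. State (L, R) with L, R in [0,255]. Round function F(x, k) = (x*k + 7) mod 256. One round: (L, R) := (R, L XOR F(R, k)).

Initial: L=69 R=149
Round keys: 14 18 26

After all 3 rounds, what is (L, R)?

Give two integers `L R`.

Round 1 (k=14): L=149 R=104
Round 2 (k=18): L=104 R=194
Round 3 (k=26): L=194 R=211

Answer: 194 211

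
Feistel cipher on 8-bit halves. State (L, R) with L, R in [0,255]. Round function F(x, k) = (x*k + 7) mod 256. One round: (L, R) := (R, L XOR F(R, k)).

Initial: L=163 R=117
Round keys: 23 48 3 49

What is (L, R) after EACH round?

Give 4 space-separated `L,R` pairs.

Round 1 (k=23): L=117 R=41
Round 2 (k=48): L=41 R=194
Round 3 (k=3): L=194 R=100
Round 4 (k=49): L=100 R=233

Answer: 117,41 41,194 194,100 100,233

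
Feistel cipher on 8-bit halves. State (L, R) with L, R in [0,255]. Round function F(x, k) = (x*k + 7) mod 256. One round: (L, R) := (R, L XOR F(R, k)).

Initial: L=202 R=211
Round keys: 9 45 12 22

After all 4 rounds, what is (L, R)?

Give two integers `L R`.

Round 1 (k=9): L=211 R=184
Round 2 (k=45): L=184 R=140
Round 3 (k=12): L=140 R=47
Round 4 (k=22): L=47 R=157

Answer: 47 157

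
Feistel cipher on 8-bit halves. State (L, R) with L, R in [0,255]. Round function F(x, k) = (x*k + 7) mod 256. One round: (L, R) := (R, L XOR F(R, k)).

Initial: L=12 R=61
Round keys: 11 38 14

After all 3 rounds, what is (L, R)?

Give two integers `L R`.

Answer: 126 65

Derivation:
Round 1 (k=11): L=61 R=170
Round 2 (k=38): L=170 R=126
Round 3 (k=14): L=126 R=65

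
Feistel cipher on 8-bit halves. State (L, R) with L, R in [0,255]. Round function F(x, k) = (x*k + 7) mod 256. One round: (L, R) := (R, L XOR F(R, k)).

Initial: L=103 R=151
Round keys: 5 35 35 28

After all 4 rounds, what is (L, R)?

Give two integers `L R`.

Round 1 (k=5): L=151 R=157
Round 2 (k=35): L=157 R=233
Round 3 (k=35): L=233 R=127
Round 4 (k=28): L=127 R=2

Answer: 127 2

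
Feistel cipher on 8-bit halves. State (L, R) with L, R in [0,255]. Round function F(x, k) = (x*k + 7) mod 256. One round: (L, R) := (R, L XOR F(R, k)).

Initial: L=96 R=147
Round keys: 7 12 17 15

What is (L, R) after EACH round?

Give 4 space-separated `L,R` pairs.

Round 1 (k=7): L=147 R=108
Round 2 (k=12): L=108 R=132
Round 3 (k=17): L=132 R=167
Round 4 (k=15): L=167 R=84

Answer: 147,108 108,132 132,167 167,84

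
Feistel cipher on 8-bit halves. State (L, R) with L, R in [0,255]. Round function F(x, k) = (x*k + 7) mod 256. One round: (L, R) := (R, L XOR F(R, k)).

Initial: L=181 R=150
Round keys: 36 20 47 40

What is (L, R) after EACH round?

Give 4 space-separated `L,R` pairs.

Round 1 (k=36): L=150 R=170
Round 2 (k=20): L=170 R=217
Round 3 (k=47): L=217 R=116
Round 4 (k=40): L=116 R=254

Answer: 150,170 170,217 217,116 116,254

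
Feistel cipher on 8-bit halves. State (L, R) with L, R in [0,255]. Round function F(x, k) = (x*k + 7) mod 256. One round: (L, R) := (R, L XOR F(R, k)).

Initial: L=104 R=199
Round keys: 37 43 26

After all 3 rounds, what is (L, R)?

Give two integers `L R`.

Round 1 (k=37): L=199 R=162
Round 2 (k=43): L=162 R=250
Round 3 (k=26): L=250 R=201

Answer: 250 201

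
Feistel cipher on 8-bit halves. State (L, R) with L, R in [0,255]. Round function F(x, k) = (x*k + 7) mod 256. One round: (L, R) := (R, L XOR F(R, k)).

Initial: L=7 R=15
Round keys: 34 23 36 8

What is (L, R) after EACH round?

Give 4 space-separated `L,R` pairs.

Round 1 (k=34): L=15 R=2
Round 2 (k=23): L=2 R=58
Round 3 (k=36): L=58 R=45
Round 4 (k=8): L=45 R=85

Answer: 15,2 2,58 58,45 45,85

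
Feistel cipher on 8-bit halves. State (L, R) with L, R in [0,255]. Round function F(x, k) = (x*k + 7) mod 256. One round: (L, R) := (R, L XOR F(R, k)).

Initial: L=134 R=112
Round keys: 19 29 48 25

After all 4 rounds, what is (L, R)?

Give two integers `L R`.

Answer: 22 233

Derivation:
Round 1 (k=19): L=112 R=209
Round 2 (k=29): L=209 R=196
Round 3 (k=48): L=196 R=22
Round 4 (k=25): L=22 R=233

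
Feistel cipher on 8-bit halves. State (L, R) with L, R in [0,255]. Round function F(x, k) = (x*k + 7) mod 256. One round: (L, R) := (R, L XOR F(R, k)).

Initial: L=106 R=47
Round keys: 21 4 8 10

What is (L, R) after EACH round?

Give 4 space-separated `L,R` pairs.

Answer: 47,136 136,8 8,207 207,21

Derivation:
Round 1 (k=21): L=47 R=136
Round 2 (k=4): L=136 R=8
Round 3 (k=8): L=8 R=207
Round 4 (k=10): L=207 R=21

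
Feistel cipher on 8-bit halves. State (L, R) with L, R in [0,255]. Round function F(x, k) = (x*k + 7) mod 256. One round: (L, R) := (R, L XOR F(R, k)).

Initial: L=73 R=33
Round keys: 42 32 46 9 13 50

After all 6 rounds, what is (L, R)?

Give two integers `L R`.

Answer: 56 211

Derivation:
Round 1 (k=42): L=33 R=56
Round 2 (k=32): L=56 R=38
Round 3 (k=46): L=38 R=227
Round 4 (k=9): L=227 R=36
Round 5 (k=13): L=36 R=56
Round 6 (k=50): L=56 R=211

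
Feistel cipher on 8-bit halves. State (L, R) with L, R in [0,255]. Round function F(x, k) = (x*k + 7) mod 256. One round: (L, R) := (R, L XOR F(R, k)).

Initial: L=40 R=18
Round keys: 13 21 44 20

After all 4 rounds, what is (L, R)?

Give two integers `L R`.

Answer: 214 121

Derivation:
Round 1 (k=13): L=18 R=217
Round 2 (k=21): L=217 R=198
Round 3 (k=44): L=198 R=214
Round 4 (k=20): L=214 R=121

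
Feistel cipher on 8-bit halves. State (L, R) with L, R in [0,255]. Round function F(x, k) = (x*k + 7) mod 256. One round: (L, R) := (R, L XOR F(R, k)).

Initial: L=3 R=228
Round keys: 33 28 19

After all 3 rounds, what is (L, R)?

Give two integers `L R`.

Answer: 131 168

Derivation:
Round 1 (k=33): L=228 R=104
Round 2 (k=28): L=104 R=131
Round 3 (k=19): L=131 R=168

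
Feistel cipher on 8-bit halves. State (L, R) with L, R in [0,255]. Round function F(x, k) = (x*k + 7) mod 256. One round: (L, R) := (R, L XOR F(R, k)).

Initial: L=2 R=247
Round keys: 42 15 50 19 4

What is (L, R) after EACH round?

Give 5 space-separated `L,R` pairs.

Round 1 (k=42): L=247 R=143
Round 2 (k=15): L=143 R=159
Round 3 (k=50): L=159 R=154
Round 4 (k=19): L=154 R=234
Round 5 (k=4): L=234 R=53

Answer: 247,143 143,159 159,154 154,234 234,53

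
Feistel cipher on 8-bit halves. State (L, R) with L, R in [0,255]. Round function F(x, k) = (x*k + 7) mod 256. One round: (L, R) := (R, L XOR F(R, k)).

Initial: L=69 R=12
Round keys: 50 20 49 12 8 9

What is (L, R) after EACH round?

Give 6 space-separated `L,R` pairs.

Answer: 12,26 26,3 3,128 128,4 4,167 167,226

Derivation:
Round 1 (k=50): L=12 R=26
Round 2 (k=20): L=26 R=3
Round 3 (k=49): L=3 R=128
Round 4 (k=12): L=128 R=4
Round 5 (k=8): L=4 R=167
Round 6 (k=9): L=167 R=226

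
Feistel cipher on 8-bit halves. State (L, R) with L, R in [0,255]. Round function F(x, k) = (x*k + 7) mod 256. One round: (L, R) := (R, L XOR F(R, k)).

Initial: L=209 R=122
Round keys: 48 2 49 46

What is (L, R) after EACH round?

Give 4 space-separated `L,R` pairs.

Round 1 (k=48): L=122 R=54
Round 2 (k=2): L=54 R=9
Round 3 (k=49): L=9 R=246
Round 4 (k=46): L=246 R=50

Answer: 122,54 54,9 9,246 246,50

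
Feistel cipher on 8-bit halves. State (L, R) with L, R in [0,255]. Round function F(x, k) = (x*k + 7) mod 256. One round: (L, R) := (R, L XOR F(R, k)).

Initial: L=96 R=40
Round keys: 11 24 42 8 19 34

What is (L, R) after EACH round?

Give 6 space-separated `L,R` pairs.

Answer: 40,223 223,199 199,114 114,80 80,133 133,225

Derivation:
Round 1 (k=11): L=40 R=223
Round 2 (k=24): L=223 R=199
Round 3 (k=42): L=199 R=114
Round 4 (k=8): L=114 R=80
Round 5 (k=19): L=80 R=133
Round 6 (k=34): L=133 R=225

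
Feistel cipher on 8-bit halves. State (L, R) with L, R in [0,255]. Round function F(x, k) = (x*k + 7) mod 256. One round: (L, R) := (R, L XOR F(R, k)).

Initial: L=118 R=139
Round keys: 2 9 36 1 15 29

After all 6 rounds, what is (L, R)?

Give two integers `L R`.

Round 1 (k=2): L=139 R=107
Round 2 (k=9): L=107 R=65
Round 3 (k=36): L=65 R=64
Round 4 (k=1): L=64 R=6
Round 5 (k=15): L=6 R=33
Round 6 (k=29): L=33 R=194

Answer: 33 194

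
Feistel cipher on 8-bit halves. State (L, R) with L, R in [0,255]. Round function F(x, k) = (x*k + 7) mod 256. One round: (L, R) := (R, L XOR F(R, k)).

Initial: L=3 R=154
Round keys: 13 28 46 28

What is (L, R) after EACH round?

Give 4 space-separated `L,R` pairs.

Round 1 (k=13): L=154 R=218
Round 2 (k=28): L=218 R=69
Round 3 (k=46): L=69 R=183
Round 4 (k=28): L=183 R=78

Answer: 154,218 218,69 69,183 183,78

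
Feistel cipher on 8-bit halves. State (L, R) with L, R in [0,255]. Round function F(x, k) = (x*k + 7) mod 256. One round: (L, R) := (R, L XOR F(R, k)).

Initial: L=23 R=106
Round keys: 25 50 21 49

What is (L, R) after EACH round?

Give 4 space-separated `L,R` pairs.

Answer: 106,118 118,121 121,130 130,144

Derivation:
Round 1 (k=25): L=106 R=118
Round 2 (k=50): L=118 R=121
Round 3 (k=21): L=121 R=130
Round 4 (k=49): L=130 R=144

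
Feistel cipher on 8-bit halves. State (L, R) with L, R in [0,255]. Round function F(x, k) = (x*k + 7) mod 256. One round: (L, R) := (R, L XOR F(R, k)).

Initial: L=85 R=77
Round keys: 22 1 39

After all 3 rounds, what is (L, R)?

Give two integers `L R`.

Answer: 186 173

Derivation:
Round 1 (k=22): L=77 R=240
Round 2 (k=1): L=240 R=186
Round 3 (k=39): L=186 R=173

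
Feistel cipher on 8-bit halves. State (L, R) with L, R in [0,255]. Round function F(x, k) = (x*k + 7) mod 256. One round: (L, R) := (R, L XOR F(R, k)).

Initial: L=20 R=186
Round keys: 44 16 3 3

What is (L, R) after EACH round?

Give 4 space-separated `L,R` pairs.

Answer: 186,235 235,13 13,197 197,91

Derivation:
Round 1 (k=44): L=186 R=235
Round 2 (k=16): L=235 R=13
Round 3 (k=3): L=13 R=197
Round 4 (k=3): L=197 R=91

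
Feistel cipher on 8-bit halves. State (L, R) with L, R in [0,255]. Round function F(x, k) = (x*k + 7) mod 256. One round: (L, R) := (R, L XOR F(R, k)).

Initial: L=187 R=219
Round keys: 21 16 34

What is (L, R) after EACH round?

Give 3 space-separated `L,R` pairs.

Answer: 219,69 69,140 140,218

Derivation:
Round 1 (k=21): L=219 R=69
Round 2 (k=16): L=69 R=140
Round 3 (k=34): L=140 R=218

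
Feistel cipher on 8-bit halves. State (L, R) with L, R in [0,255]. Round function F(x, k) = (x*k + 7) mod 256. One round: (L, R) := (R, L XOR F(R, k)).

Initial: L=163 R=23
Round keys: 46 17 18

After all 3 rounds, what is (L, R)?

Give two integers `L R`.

Answer: 38 57

Derivation:
Round 1 (k=46): L=23 R=138
Round 2 (k=17): L=138 R=38
Round 3 (k=18): L=38 R=57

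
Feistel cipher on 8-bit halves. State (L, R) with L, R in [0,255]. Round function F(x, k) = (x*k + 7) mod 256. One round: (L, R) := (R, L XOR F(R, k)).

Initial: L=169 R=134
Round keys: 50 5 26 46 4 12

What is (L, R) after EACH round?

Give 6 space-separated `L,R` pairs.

Answer: 134,154 154,143 143,23 23,166 166,136 136,193

Derivation:
Round 1 (k=50): L=134 R=154
Round 2 (k=5): L=154 R=143
Round 3 (k=26): L=143 R=23
Round 4 (k=46): L=23 R=166
Round 5 (k=4): L=166 R=136
Round 6 (k=12): L=136 R=193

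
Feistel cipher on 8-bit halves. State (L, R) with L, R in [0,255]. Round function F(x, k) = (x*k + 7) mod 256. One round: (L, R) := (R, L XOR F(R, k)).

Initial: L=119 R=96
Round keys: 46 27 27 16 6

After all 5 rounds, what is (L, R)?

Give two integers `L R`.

Round 1 (k=46): L=96 R=48
Round 2 (k=27): L=48 R=119
Round 3 (k=27): L=119 R=164
Round 4 (k=16): L=164 R=48
Round 5 (k=6): L=48 R=131

Answer: 48 131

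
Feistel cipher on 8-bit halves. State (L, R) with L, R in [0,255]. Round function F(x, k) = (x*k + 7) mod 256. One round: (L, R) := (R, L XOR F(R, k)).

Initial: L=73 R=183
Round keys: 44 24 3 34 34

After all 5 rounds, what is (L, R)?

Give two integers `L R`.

Round 1 (k=44): L=183 R=50
Round 2 (k=24): L=50 R=0
Round 3 (k=3): L=0 R=53
Round 4 (k=34): L=53 R=17
Round 5 (k=34): L=17 R=124

Answer: 17 124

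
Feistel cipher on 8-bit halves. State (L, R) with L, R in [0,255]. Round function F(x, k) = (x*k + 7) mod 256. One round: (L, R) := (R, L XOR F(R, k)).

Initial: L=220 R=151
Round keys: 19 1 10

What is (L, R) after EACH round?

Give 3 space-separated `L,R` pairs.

Answer: 151,224 224,112 112,135

Derivation:
Round 1 (k=19): L=151 R=224
Round 2 (k=1): L=224 R=112
Round 3 (k=10): L=112 R=135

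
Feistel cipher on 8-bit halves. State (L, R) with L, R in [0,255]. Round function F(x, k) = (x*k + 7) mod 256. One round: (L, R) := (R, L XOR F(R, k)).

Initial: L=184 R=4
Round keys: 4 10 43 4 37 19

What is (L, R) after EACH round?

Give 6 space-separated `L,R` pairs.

Round 1 (k=4): L=4 R=175
Round 2 (k=10): L=175 R=217
Round 3 (k=43): L=217 R=213
Round 4 (k=4): L=213 R=130
Round 5 (k=37): L=130 R=4
Round 6 (k=19): L=4 R=209

Answer: 4,175 175,217 217,213 213,130 130,4 4,209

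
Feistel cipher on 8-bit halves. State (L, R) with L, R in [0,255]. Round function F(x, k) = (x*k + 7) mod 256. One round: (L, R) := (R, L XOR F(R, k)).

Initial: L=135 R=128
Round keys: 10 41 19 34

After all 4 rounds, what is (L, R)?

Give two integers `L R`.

Round 1 (k=10): L=128 R=128
Round 2 (k=41): L=128 R=7
Round 3 (k=19): L=7 R=12
Round 4 (k=34): L=12 R=152

Answer: 12 152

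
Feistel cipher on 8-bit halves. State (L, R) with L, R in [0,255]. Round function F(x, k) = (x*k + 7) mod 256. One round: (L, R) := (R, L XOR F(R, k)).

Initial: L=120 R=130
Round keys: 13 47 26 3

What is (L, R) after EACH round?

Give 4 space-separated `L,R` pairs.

Answer: 130,217 217,92 92,134 134,197

Derivation:
Round 1 (k=13): L=130 R=217
Round 2 (k=47): L=217 R=92
Round 3 (k=26): L=92 R=134
Round 4 (k=3): L=134 R=197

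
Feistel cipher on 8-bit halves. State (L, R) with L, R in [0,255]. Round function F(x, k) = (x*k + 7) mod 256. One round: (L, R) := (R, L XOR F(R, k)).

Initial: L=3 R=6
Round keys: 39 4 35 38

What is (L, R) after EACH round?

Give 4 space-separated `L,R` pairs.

Answer: 6,242 242,201 201,112 112,110

Derivation:
Round 1 (k=39): L=6 R=242
Round 2 (k=4): L=242 R=201
Round 3 (k=35): L=201 R=112
Round 4 (k=38): L=112 R=110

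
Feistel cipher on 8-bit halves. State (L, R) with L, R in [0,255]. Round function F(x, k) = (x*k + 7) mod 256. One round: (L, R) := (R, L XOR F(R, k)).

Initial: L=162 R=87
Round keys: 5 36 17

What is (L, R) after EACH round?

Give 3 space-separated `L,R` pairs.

Answer: 87,24 24,48 48,47

Derivation:
Round 1 (k=5): L=87 R=24
Round 2 (k=36): L=24 R=48
Round 3 (k=17): L=48 R=47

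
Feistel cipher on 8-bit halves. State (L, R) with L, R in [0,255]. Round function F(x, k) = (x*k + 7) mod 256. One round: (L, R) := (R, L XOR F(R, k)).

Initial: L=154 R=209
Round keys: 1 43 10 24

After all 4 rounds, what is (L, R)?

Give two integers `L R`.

Round 1 (k=1): L=209 R=66
Round 2 (k=43): L=66 R=204
Round 3 (k=10): L=204 R=189
Round 4 (k=24): L=189 R=115

Answer: 189 115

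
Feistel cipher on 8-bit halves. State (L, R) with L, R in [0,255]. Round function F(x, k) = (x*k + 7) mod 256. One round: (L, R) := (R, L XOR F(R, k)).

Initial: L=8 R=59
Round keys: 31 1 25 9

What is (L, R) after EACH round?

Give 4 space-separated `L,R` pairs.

Round 1 (k=31): L=59 R=36
Round 2 (k=1): L=36 R=16
Round 3 (k=25): L=16 R=179
Round 4 (k=9): L=179 R=66

Answer: 59,36 36,16 16,179 179,66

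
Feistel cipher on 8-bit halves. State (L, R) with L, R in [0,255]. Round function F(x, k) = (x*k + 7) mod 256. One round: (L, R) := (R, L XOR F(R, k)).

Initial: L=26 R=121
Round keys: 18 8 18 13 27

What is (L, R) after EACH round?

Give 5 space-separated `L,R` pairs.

Answer: 121,147 147,230 230,160 160,193 193,194

Derivation:
Round 1 (k=18): L=121 R=147
Round 2 (k=8): L=147 R=230
Round 3 (k=18): L=230 R=160
Round 4 (k=13): L=160 R=193
Round 5 (k=27): L=193 R=194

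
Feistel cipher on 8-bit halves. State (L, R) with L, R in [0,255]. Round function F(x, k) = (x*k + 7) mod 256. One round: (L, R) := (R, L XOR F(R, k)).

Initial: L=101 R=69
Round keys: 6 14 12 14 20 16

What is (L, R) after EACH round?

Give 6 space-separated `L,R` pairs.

Answer: 69,192 192,194 194,223 223,251 251,124 124,60

Derivation:
Round 1 (k=6): L=69 R=192
Round 2 (k=14): L=192 R=194
Round 3 (k=12): L=194 R=223
Round 4 (k=14): L=223 R=251
Round 5 (k=20): L=251 R=124
Round 6 (k=16): L=124 R=60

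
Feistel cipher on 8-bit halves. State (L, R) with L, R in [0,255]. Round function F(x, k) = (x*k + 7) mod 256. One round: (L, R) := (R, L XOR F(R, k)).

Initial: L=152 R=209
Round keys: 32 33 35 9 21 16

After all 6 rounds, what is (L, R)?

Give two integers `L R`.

Round 1 (k=32): L=209 R=191
Round 2 (k=33): L=191 R=119
Round 3 (k=35): L=119 R=243
Round 4 (k=9): L=243 R=229
Round 5 (k=21): L=229 R=35
Round 6 (k=16): L=35 R=210

Answer: 35 210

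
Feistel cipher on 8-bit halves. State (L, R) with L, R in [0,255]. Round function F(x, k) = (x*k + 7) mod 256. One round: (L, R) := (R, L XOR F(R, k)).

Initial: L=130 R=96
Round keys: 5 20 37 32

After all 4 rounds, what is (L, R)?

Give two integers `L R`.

Round 1 (k=5): L=96 R=101
Round 2 (k=20): L=101 R=139
Round 3 (k=37): L=139 R=123
Round 4 (k=32): L=123 R=236

Answer: 123 236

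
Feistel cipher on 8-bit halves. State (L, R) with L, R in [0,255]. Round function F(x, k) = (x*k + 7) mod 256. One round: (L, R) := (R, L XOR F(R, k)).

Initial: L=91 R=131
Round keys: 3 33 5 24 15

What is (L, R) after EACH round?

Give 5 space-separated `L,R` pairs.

Answer: 131,203 203,177 177,183 183,158 158,254

Derivation:
Round 1 (k=3): L=131 R=203
Round 2 (k=33): L=203 R=177
Round 3 (k=5): L=177 R=183
Round 4 (k=24): L=183 R=158
Round 5 (k=15): L=158 R=254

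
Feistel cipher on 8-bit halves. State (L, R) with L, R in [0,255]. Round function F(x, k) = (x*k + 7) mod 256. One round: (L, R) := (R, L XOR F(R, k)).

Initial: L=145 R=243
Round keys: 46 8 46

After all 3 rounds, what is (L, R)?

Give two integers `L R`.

Round 1 (k=46): L=243 R=32
Round 2 (k=8): L=32 R=244
Round 3 (k=46): L=244 R=255

Answer: 244 255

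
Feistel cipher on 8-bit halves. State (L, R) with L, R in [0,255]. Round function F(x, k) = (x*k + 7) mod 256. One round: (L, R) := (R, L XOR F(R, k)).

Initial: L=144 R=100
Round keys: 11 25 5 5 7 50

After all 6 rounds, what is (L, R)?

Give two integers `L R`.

Round 1 (k=11): L=100 R=195
Round 2 (k=25): L=195 R=118
Round 3 (k=5): L=118 R=150
Round 4 (k=5): L=150 R=131
Round 5 (k=7): L=131 R=10
Round 6 (k=50): L=10 R=120

Answer: 10 120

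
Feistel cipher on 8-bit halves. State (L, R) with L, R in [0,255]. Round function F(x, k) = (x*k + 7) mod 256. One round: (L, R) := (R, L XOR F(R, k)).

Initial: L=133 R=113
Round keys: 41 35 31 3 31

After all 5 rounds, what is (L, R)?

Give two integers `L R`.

Round 1 (k=41): L=113 R=165
Round 2 (k=35): L=165 R=231
Round 3 (k=31): L=231 R=165
Round 4 (k=3): L=165 R=17
Round 5 (k=31): L=17 R=179

Answer: 17 179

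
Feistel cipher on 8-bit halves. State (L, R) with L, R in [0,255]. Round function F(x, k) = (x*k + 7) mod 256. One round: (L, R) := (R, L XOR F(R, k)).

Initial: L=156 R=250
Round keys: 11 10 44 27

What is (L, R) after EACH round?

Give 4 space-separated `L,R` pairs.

Round 1 (k=11): L=250 R=89
Round 2 (k=10): L=89 R=123
Round 3 (k=44): L=123 R=114
Round 4 (k=27): L=114 R=118

Answer: 250,89 89,123 123,114 114,118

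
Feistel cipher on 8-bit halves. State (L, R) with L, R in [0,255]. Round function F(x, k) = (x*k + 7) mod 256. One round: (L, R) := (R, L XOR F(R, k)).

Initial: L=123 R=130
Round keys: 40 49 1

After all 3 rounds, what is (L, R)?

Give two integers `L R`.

Answer: 241 212

Derivation:
Round 1 (k=40): L=130 R=44
Round 2 (k=49): L=44 R=241
Round 3 (k=1): L=241 R=212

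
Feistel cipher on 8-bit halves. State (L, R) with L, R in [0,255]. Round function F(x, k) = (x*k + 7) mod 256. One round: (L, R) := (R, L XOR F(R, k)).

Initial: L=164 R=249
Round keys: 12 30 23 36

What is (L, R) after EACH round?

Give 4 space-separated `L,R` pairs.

Answer: 249,23 23,64 64,208 208,7

Derivation:
Round 1 (k=12): L=249 R=23
Round 2 (k=30): L=23 R=64
Round 3 (k=23): L=64 R=208
Round 4 (k=36): L=208 R=7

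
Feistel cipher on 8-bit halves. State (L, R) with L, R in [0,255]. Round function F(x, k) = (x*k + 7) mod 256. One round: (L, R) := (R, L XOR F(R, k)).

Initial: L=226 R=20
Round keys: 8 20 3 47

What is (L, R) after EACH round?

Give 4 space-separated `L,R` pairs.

Round 1 (k=8): L=20 R=69
Round 2 (k=20): L=69 R=127
Round 3 (k=3): L=127 R=193
Round 4 (k=47): L=193 R=9

Answer: 20,69 69,127 127,193 193,9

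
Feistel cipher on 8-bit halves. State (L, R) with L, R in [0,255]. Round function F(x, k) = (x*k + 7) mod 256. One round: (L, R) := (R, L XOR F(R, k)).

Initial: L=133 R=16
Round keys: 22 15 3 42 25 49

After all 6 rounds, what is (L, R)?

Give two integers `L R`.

Round 1 (k=22): L=16 R=226
Round 2 (k=15): L=226 R=85
Round 3 (k=3): L=85 R=228
Round 4 (k=42): L=228 R=58
Round 5 (k=25): L=58 R=85
Round 6 (k=49): L=85 R=118

Answer: 85 118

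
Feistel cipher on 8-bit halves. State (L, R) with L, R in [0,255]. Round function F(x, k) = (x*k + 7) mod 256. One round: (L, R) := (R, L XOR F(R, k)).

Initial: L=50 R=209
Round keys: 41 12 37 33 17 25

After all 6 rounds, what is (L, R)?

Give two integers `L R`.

Answer: 16 63

Derivation:
Round 1 (k=41): L=209 R=178
Round 2 (k=12): L=178 R=142
Round 3 (k=37): L=142 R=63
Round 4 (k=33): L=63 R=168
Round 5 (k=17): L=168 R=16
Round 6 (k=25): L=16 R=63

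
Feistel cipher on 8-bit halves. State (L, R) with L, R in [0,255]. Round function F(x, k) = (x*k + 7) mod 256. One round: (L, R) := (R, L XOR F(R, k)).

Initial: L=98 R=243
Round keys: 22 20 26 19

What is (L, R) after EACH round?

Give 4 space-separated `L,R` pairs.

Round 1 (k=22): L=243 R=139
Round 2 (k=20): L=139 R=16
Round 3 (k=26): L=16 R=44
Round 4 (k=19): L=44 R=91

Answer: 243,139 139,16 16,44 44,91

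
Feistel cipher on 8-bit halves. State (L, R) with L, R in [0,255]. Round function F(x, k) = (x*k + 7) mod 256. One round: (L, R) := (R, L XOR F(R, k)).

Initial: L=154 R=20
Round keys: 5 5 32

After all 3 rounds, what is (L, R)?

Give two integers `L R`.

Answer: 168 246

Derivation:
Round 1 (k=5): L=20 R=241
Round 2 (k=5): L=241 R=168
Round 3 (k=32): L=168 R=246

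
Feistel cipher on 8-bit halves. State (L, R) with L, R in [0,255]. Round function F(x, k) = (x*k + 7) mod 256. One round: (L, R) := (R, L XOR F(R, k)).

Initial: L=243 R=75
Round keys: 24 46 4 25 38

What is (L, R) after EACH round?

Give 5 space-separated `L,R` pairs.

Round 1 (k=24): L=75 R=252
Round 2 (k=46): L=252 R=4
Round 3 (k=4): L=4 R=235
Round 4 (k=25): L=235 R=254
Round 5 (k=38): L=254 R=80

Answer: 75,252 252,4 4,235 235,254 254,80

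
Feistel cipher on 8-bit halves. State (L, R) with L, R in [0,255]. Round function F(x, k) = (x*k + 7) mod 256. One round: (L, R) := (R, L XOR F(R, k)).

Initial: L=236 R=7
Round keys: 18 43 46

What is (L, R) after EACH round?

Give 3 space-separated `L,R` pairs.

Round 1 (k=18): L=7 R=105
Round 2 (k=43): L=105 R=173
Round 3 (k=46): L=173 R=116

Answer: 7,105 105,173 173,116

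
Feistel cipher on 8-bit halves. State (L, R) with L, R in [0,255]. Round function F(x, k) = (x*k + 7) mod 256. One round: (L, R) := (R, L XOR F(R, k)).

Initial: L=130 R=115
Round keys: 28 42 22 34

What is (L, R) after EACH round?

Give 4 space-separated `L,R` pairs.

Round 1 (k=28): L=115 R=25
Round 2 (k=42): L=25 R=82
Round 3 (k=22): L=82 R=10
Round 4 (k=34): L=10 R=9

Answer: 115,25 25,82 82,10 10,9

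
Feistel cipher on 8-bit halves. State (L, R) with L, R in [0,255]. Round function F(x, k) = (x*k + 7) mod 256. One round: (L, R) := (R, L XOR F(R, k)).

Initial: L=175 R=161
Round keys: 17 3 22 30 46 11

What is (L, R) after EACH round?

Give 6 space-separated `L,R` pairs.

Answer: 161,23 23,237 237,114 114,142 142,249 249,52

Derivation:
Round 1 (k=17): L=161 R=23
Round 2 (k=3): L=23 R=237
Round 3 (k=22): L=237 R=114
Round 4 (k=30): L=114 R=142
Round 5 (k=46): L=142 R=249
Round 6 (k=11): L=249 R=52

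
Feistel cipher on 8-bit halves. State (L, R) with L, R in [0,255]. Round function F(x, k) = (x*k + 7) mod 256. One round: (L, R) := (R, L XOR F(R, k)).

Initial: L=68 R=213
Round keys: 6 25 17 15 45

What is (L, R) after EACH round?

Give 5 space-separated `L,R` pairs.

Answer: 213,65 65,181 181,77 77,63 63,87

Derivation:
Round 1 (k=6): L=213 R=65
Round 2 (k=25): L=65 R=181
Round 3 (k=17): L=181 R=77
Round 4 (k=15): L=77 R=63
Round 5 (k=45): L=63 R=87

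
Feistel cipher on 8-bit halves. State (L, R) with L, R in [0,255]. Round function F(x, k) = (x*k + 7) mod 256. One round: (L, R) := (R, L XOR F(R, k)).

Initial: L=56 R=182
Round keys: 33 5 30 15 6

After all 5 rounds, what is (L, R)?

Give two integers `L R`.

Round 1 (k=33): L=182 R=69
Round 2 (k=5): L=69 R=214
Round 3 (k=30): L=214 R=94
Round 4 (k=15): L=94 R=95
Round 5 (k=6): L=95 R=31

Answer: 95 31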